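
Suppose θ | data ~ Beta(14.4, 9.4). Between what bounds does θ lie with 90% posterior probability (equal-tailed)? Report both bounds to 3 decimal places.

[0.438, 0.762]

Posterior: Beta(14.4, 9.4).
Equal-tailed 90% interval: the 0.05 and 0.95 quantiles of Beta(14.4, 9.4).
Posterior mean ≈ 0.605, SD ≈ 0.098; a Normal approximation gives roughly [0.444, 0.767].
Exact: F⁻¹(0.05) = 0.438; F⁻¹(0.95) = 0.762.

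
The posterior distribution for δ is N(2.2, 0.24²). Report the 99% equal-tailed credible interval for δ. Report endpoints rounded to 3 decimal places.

[1.582, 2.818]

The posterior is symmetric, so the 99% equal-tailed interval is δ = 2.2 ± z·0.24 with z = 2.576.
Half-width: 2.576 × 0.24 = 0.618.
2.2 − 0.618 = 1.582; 2.2 + 0.618 = 2.818.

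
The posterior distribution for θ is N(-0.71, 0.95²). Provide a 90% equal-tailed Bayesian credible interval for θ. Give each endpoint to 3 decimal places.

[-2.273, 0.853]

The posterior is symmetric, so the 90% equal-tailed interval is θ = -0.71 ± z·0.95 with z = 1.645.
Half-width: 1.645 × 0.95 = 1.563.
-0.71 − 1.563 = -2.273; -0.71 + 1.563 = 0.853.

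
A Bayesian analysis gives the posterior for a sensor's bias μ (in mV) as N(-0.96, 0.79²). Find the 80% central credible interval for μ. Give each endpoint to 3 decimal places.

[-1.972, 0.052]

The posterior is symmetric, so the 80% equal-tailed interval is μ = -0.96 ± z·0.79 with z = 1.282.
Half-width: 1.282 × 0.79 = 1.012.
-0.96 − 1.012 = -1.972; -0.96 + 1.012 = 0.052.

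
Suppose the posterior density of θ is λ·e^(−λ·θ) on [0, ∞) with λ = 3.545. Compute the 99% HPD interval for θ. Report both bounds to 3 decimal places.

[0.000, 1.299]

The exponential density is strictly decreasing on [0, ∞), so the HPD interval is anchored at 0: [0, q] with P(θ ≤ q) = 0.99.
q = −ln(1 − 0.99) / 3.545 = 4.6052 / 3.545 = 1.299.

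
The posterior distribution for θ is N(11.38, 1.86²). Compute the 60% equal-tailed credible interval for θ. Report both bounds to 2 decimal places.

[9.81, 12.95]

The posterior is symmetric, so the 60% equal-tailed interval is θ = 11.38 ± z·1.86 with z = 0.842.
Half-width: 0.842 × 1.86 = 1.57.
11.38 − 1.57 = 9.81; 11.38 + 1.57 = 12.95.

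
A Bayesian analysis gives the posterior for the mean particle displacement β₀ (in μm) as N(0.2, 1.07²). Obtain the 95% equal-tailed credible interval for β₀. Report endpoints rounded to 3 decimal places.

The posterior is symmetric, so the 95% equal-tailed interval is β₀ = 0.2 ± z·1.07 with z = 1.960.
Half-width: 1.960 × 1.07 = 2.097.
0.2 − 2.097 = -1.897; 0.2 + 2.097 = 2.297.

[-1.897, 2.297]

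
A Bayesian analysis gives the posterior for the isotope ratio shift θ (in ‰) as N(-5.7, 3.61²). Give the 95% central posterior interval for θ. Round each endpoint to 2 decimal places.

[-12.78, 1.38]

The posterior is symmetric, so the 95% equal-tailed interval is θ = -5.7 ± z·3.61 with z = 1.960.
Half-width: 1.960 × 3.61 = 7.08.
-5.7 − 7.08 = -12.78; -5.7 + 7.08 = 1.38.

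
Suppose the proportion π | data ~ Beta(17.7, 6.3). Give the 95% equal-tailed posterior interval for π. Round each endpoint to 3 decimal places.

[0.549, 0.889]

Posterior: Beta(17.7, 6.3).
Equal-tailed 95% interval: the 0.025 and 0.975 quantiles of Beta(17.7, 6.3).
Posterior mean ≈ 0.737, SD ≈ 0.088; a Normal approximation gives roughly [0.565, 0.910].
Exact: F⁻¹(0.025) = 0.549; F⁻¹(0.975) = 0.889.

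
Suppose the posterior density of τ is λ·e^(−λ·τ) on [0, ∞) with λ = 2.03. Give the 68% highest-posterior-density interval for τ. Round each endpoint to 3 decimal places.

The exponential density is strictly decreasing on [0, ∞), so the HPD interval is anchored at 0: [0, q] with P(τ ≤ q) = 0.68.
q = −ln(1 − 0.68) / 2.03 = 1.1394 / 2.03 = 0.561.

[0.000, 0.561]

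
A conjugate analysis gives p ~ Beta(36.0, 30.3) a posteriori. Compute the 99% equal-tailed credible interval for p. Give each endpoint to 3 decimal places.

Posterior: Beta(36.0, 30.3).
Equal-tailed 99% interval: the 0.005 and 0.995 quantiles of Beta(36.0, 30.3).
Posterior mean ≈ 0.543, SD ≈ 0.061; a Normal approximation gives roughly [0.387, 0.699].
Exact: F⁻¹(0.005) = 0.386; F⁻¹(0.995) = 0.695.

[0.386, 0.695]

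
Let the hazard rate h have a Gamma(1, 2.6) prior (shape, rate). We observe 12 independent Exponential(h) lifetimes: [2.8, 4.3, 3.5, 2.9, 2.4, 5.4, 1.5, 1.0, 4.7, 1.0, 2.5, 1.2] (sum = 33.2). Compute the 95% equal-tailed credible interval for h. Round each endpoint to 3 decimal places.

Posterior: Gamma(1+12, 2.6+33.2) = Gamma(13, 35.8) (shape, rate).
Equal-tailed 95% interval: Gamma(13, 35.8) quantiles at 0.025 and 0.975.
Posterior mean ≈ 0.363, SD ≈ 0.101; a Normal approximation gives roughly [0.166, 0.561].
Exact: lower = 0.193; upper = 0.586.

[0.193, 0.586]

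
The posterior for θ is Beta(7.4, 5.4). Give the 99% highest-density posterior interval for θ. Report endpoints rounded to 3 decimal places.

[0.246, 0.882]

The posterior is unimodal and skewed, so the HPD interval has equal density at both endpoints and is the shortest 99% interval.
Solving f(0.246) = f(0.882) with F(0.882) − F(0.246) = 0.99 gives [0.246, 0.882].
For comparison, the equal-tailed interval is [0.238, 0.876]; the HPD is narrower and shifted toward the mode.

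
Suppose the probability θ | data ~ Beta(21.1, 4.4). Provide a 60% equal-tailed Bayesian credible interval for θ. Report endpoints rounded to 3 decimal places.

Posterior: Beta(21.1, 4.4).
Equal-tailed 60% interval: the 0.2 and 0.8 quantiles of Beta(21.1, 4.4).
Posterior mean ≈ 0.827, SD ≈ 0.073; a Normal approximation gives roughly [0.766, 0.889].
Exact: F⁻¹(0.2) = 0.768; F⁻¹(0.8) = 0.892.

[0.768, 0.892]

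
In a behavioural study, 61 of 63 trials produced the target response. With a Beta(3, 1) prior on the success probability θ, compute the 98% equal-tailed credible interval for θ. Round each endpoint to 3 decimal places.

Posterior: Beta(3+61, 1+2) = Beta(64, 3).
Equal-tailed 98% interval: the 0.01 and 0.99 quantiles of Beta(64, 3).
Posterior mean ≈ 0.955, SD ≈ 0.025; a Normal approximation gives roughly [0.897, 1.014].
Exact: F⁻¹(0.01) = 0.879; F⁻¹(0.99) = 0.993.

[0.879, 0.993]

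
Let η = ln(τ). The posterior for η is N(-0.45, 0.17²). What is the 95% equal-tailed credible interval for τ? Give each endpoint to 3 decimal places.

On the log scale the 95% interval is -0.45 ± 1.960 × 0.17 = [-0.7832, -0.1168].
Exponentiate: [e^-0.7832, e^-0.1168] = [0.457, 0.890].

[0.457, 0.890]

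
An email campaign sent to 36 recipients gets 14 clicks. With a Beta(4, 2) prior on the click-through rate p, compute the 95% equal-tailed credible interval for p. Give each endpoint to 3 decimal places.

Posterior: Beta(4+14, 2+22) = Beta(18, 24).
Equal-tailed 95% interval: the 0.025 and 0.975 quantiles of Beta(18, 24).
Posterior mean ≈ 0.429, SD ≈ 0.075; a Normal approximation gives roughly [0.281, 0.576].
Exact: F⁻¹(0.025) = 0.285; F⁻¹(0.975) = 0.579.

[0.285, 0.579]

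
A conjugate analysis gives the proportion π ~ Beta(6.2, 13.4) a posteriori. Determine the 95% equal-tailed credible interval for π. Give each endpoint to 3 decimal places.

[0.136, 0.532]

Posterior: Beta(6.2, 13.4).
Equal-tailed 95% interval: the 0.025 and 0.975 quantiles of Beta(6.2, 13.4).
Posterior mean ≈ 0.316, SD ≈ 0.102; a Normal approximation gives roughly [0.116, 0.517].
Exact: F⁻¹(0.025) = 0.136; F⁻¹(0.975) = 0.532.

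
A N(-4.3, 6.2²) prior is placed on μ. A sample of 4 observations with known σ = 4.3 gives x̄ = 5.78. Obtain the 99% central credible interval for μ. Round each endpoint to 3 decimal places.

[-0.534, 9.930]

Posterior precision = 1/6.2² + 4/4.3² = 0.0260 + 0.2163 = 0.2423, so posterior SD = 2.0313.
Posterior mean = (-4.3/6.2² + 4·5.78/4.3²) / 0.2423 = 4.6980.
Interval: 4.6980 ± 2.576 × 2.0313 → [-0.534, 9.930].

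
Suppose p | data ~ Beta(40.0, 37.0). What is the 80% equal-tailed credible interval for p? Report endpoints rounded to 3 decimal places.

Posterior: Beta(40.0, 37.0).
Equal-tailed 80% interval: the 0.1 and 0.9 quantiles of Beta(40.0, 37.0).
Posterior mean ≈ 0.519, SD ≈ 0.057; a Normal approximation gives roughly [0.447, 0.592].
Exact: F⁻¹(0.1) = 0.447; F⁻¹(0.9) = 0.592.

[0.447, 0.592]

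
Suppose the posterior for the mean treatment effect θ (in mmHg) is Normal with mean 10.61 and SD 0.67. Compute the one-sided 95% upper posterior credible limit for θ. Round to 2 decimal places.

11.71

Need U with P(θ ≤ U) = 0.95: U = 10.61 + z_{0.05}·0.67.
z = 1.645; U = 10.61 + 1.645 × 0.67 = 11.71.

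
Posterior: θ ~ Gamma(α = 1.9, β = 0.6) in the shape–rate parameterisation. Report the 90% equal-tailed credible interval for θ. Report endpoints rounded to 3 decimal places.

Posterior: Gamma(shape 1.9, rate 0.6).
Equal-tailed 90% interval: Gamma(1.9, 0.6) quantiles at 0.05 and 0.95.
Posterior mean ≈ 3.167, SD ≈ 2.297; a Normal approximation gives roughly [-0.612, 6.945].
Exact: lower = 0.527; upper = 7.635.

[0.527, 7.635]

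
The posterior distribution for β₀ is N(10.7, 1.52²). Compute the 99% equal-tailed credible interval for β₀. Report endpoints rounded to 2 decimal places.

The posterior is symmetric, so the 99% equal-tailed interval is β₀ = 10.7 ± z·1.52 with z = 2.576.
Half-width: 2.576 × 1.52 = 3.92.
10.7 − 3.92 = 6.78; 10.7 + 3.92 = 14.62.

[6.78, 14.62]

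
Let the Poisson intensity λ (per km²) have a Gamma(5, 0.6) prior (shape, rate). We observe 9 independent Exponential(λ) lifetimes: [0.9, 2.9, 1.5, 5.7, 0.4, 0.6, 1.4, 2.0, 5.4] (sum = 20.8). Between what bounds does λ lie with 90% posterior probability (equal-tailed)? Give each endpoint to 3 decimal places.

[0.396, 0.966]

Posterior: Gamma(5+9, 0.6+20.8) = Gamma(14, 21.4) (shape, rate).
Equal-tailed 90% interval: Gamma(14, 21.4) quantiles at 0.05 and 0.95.
Posterior mean ≈ 0.654, SD ≈ 0.175; a Normal approximation gives roughly [0.367, 0.942].
Exact: lower = 0.396; upper = 0.966.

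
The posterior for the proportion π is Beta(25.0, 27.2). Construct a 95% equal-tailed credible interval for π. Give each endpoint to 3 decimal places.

[0.346, 0.613]

Posterior: Beta(25.0, 27.2).
Equal-tailed 95% interval: the 0.025 and 0.975 quantiles of Beta(25.0, 27.2).
Posterior mean ≈ 0.479, SD ≈ 0.068; a Normal approximation gives roughly [0.345, 0.613].
Exact: F⁻¹(0.025) = 0.346; F⁻¹(0.975) = 0.613.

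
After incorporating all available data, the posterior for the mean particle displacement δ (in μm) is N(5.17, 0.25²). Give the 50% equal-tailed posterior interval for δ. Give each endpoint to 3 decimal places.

The posterior is symmetric, so the 50% equal-tailed interval is δ = 5.17 ± z·0.25 with z = 0.674.
Half-width: 0.674 × 0.25 = 0.169.
5.17 − 0.169 = 5.001; 5.17 + 0.169 = 5.339.

[5.001, 5.339]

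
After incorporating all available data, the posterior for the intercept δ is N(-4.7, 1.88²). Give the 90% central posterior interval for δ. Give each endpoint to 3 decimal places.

[-7.792, -1.608]

The posterior is symmetric, so the 90% equal-tailed interval is δ = -4.7 ± z·1.88 with z = 1.645.
Half-width: 1.645 × 1.88 = 3.092.
-4.7 − 3.092 = -7.792; -4.7 + 3.092 = -1.608.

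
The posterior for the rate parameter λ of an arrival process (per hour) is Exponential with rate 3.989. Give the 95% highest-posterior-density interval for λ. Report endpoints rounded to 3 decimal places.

[0.000, 0.751]

The exponential density is strictly decreasing on [0, ∞), so the HPD interval is anchored at 0: [0, q] with P(λ ≤ q) = 0.95.
q = −ln(1 − 0.95) / 3.989 = 2.9957 / 3.989 = 0.751.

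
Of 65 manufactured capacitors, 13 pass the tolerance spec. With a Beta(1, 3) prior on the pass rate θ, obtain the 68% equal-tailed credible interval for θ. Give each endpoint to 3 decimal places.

Posterior: Beta(1+13, 3+52) = Beta(14, 55).
Equal-tailed 68% interval: the 0.16 and 0.84 quantiles of Beta(14, 55).
Posterior mean ≈ 0.203, SD ≈ 0.048; a Normal approximation gives roughly [0.155, 0.251].
Exact: F⁻¹(0.16) = 0.155; F⁻¹(0.84) = 0.251.

[0.155, 0.251]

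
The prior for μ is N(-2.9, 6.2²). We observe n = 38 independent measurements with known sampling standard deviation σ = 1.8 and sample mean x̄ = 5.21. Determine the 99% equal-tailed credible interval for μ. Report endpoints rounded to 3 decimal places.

[4.441, 5.943]

Posterior precision = 1/6.2² + 38/1.8² = 0.0260 + 11.7284 = 11.7544, so posterior SD = 0.2917.
Posterior mean = (-2.9/6.2² + 38·5.21/1.8²) / 11.7544 = 5.1921.
Interval: 5.1921 ± 2.576 × 0.2917 → [4.441, 5.943].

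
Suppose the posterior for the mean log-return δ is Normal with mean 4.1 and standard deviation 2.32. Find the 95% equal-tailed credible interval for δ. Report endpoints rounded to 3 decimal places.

[-0.447, 8.647]

The posterior is symmetric, so the 95% equal-tailed interval is δ = 4.1 ± z·2.32 with z = 1.960.
Half-width: 1.960 × 2.32 = 4.547.
4.1 − 4.547 = -0.447; 4.1 + 4.547 = 8.647.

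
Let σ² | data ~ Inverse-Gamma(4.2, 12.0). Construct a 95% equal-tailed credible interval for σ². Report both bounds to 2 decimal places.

Inverse-Gamma(4.2, 12.0) quantiles: F⁻¹(0.025) and F⁻¹(0.975).
Equivalently, 1/σ² ~ Gamma(4.2, rate = 12.0); invert its 0.975 and 0.025 quantiles.
Posterior mean ≈ 3.75, SD ≈ 2.53; a Normal approximation gives roughly [-1.21, 8.71].
Exact: lower = 1.32; upper = 10.06.

[1.32, 10.06]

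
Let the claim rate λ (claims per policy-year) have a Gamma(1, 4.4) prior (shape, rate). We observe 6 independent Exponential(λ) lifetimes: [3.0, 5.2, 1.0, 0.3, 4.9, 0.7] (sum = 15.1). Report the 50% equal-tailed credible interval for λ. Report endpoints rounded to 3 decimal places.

[0.261, 0.439]

Posterior: Gamma(1+6, 4.4+15.1) = Gamma(7, 19.5) (shape, rate).
Equal-tailed 50% interval: Gamma(7, 19.5) quantiles at 0.25 and 0.75.
Posterior mean ≈ 0.359, SD ≈ 0.136; a Normal approximation gives roughly [0.267, 0.450].
Exact: lower = 0.261; upper = 0.439.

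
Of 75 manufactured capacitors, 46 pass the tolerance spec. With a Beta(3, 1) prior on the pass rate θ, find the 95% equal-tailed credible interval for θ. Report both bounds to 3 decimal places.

[0.511, 0.723]

Posterior: Beta(3+46, 1+29) = Beta(49, 30).
Equal-tailed 95% interval: the 0.025 and 0.975 quantiles of Beta(49, 30).
Posterior mean ≈ 0.620, SD ≈ 0.054; a Normal approximation gives roughly [0.514, 0.727].
Exact: F⁻¹(0.025) = 0.511; F⁻¹(0.975) = 0.723.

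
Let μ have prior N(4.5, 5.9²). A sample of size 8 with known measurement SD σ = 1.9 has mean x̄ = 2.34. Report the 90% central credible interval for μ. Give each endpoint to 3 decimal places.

Posterior precision = 1/5.9² + 8/1.9² = 0.0287 + 2.2161 = 2.2448, so posterior SD = 0.6674.
Posterior mean = (4.5/5.9² + 8·2.34/1.9²) / 2.2448 = 2.3676.
Interval: 2.3676 ± 1.645 × 0.6674 → [1.270, 3.465].

[1.270, 3.465]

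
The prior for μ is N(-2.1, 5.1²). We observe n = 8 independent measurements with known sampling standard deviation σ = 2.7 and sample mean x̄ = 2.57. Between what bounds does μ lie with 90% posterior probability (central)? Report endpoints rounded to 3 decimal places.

Posterior precision = 1/5.1² + 8/2.7² = 0.0384 + 1.0974 = 1.1358, so posterior SD = 0.9383.
Posterior mean = (-2.1/5.1² + 8·2.57/2.7²) / 1.1358 = 2.4119.
Interval: 2.4119 ± 1.645 × 0.9383 → [0.869, 3.955].

[0.869, 3.955]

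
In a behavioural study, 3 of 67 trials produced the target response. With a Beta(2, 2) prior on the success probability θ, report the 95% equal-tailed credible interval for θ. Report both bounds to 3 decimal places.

[0.024, 0.140]

Posterior: Beta(2+3, 2+64) = Beta(5, 66).
Equal-tailed 95% interval: the 0.025 and 0.975 quantiles of Beta(5, 66).
Posterior mean ≈ 0.070, SD ≈ 0.030; a Normal approximation gives roughly [0.011, 0.130].
Exact: F⁻¹(0.025) = 0.024; F⁻¹(0.975) = 0.140.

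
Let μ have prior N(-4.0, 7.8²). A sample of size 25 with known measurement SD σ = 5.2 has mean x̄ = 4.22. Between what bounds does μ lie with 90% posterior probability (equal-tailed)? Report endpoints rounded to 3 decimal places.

Posterior precision = 1/7.8² + 25/5.2² = 0.0164 + 0.9246 = 0.9410, so posterior SD = 1.0309.
Posterior mean = (-4.0/7.8² + 25·4.22/5.2²) / 0.9410 = 4.0764.
Interval: 4.0764 ± 1.645 × 1.0309 → [2.381, 5.772].

[2.381, 5.772]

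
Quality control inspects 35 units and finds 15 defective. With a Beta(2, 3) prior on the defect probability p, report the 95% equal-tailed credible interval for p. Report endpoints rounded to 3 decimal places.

Posterior: Beta(2+15, 3+20) = Beta(17, 23).
Equal-tailed 95% interval: the 0.025 and 0.975 quantiles of Beta(17, 23).
Posterior mean ≈ 0.425, SD ≈ 0.077; a Normal approximation gives roughly [0.274, 0.576].
Exact: F⁻¹(0.025) = 0.278; F⁻¹(0.975) = 0.579.

[0.278, 0.579]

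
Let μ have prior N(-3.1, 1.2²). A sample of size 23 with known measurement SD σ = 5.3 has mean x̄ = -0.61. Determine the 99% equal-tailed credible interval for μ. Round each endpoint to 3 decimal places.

Posterior precision = 1/1.2² + 23/5.3² = 0.6944 + 0.8188 = 1.5132, so posterior SD = 0.8129.
Posterior mean = (-3.1/1.2² + 23·-0.61/5.3²) / 1.5132 = -1.7527.
Interval: -1.7527 ± 2.576 × 0.8129 → [-3.847, 0.341].

[-3.847, 0.341]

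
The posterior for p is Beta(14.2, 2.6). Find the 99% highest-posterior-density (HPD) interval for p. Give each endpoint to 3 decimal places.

[0.594, 0.994]

The posterior is unimodal and skewed, so the HPD interval has equal density at both endpoints and is the shortest 99% interval.
Solving f(0.594) = f(0.994) with F(0.994) − F(0.594) = 0.99 gives [0.594, 0.994].
For comparison, the equal-tailed interval is [0.564, 0.985]; the HPD is narrower and shifted toward the mode.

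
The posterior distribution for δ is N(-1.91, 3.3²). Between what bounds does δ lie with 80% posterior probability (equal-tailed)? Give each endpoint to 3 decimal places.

The posterior is symmetric, so the 80% equal-tailed interval is δ = -1.91 ± z·3.3 with z = 1.282.
Half-width: 1.282 × 3.3 = 4.229.
-1.91 − 4.229 = -6.139; -1.91 + 4.229 = 2.319.

[-6.139, 2.319]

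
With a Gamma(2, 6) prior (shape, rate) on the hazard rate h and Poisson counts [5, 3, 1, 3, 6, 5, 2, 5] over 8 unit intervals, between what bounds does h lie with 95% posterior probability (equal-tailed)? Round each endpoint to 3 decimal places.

[1.563, 3.143]

Posterior: Gamma(2+30, 6+8) = Gamma(32, 14) (shape, rate).
Equal-tailed 95% interval: Gamma(32, 14) quantiles at 0.025 and 0.975.
Posterior mean ≈ 2.286, SD ≈ 0.404; a Normal approximation gives roughly [1.494, 3.078].
Exact: lower = 1.563; upper = 3.143.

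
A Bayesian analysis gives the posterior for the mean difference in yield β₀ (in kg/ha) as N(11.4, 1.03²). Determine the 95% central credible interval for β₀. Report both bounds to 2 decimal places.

The posterior is symmetric, so the 95% equal-tailed interval is β₀ = 11.4 ± z·1.03 with z = 1.960.
Half-width: 1.960 × 1.03 = 2.02.
11.4 − 2.02 = 9.38; 11.4 + 2.02 = 13.42.

[9.38, 13.42]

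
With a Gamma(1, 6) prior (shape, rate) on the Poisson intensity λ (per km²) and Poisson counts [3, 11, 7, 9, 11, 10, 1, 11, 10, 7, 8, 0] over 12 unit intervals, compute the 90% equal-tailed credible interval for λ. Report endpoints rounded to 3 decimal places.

[4.115, 5.837]

Posterior: Gamma(1+88, 6+12) = Gamma(89, 18) (shape, rate).
Equal-tailed 90% interval: Gamma(89, 18) quantiles at 0.05 and 0.95.
Posterior mean ≈ 4.944, SD ≈ 0.524; a Normal approximation gives roughly [4.082, 5.807].
Exact: lower = 4.115; upper = 5.837.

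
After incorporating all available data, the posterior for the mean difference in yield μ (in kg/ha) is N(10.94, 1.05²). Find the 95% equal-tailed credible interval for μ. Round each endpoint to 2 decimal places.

[8.88, 13.00]

The posterior is symmetric, so the 95% equal-tailed interval is μ = 10.94 ± z·1.05 with z = 1.960.
Half-width: 1.960 × 1.05 = 2.06.
10.94 − 2.06 = 8.88; 10.94 + 2.06 = 13.00.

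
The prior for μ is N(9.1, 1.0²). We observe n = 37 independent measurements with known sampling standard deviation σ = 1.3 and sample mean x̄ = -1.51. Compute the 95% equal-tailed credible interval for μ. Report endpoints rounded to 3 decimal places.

Posterior precision = 1/1.0² + 37/1.3² = 1.0000 + 21.8935 = 22.8935, so posterior SD = 0.2090.
Posterior mean = (9.1/1.0² + 37·-1.51/1.3²) / 22.8935 = -1.0465.
Interval: -1.0465 ± 1.960 × 0.2090 → [-1.456, -0.637].

[-1.456, -0.637]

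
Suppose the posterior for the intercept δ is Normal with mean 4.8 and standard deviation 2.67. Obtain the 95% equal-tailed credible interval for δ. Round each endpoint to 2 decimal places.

The posterior is symmetric, so the 95% equal-tailed interval is δ = 4.8 ± z·2.67 with z = 1.960.
Half-width: 1.960 × 2.67 = 5.23.
4.8 − 5.23 = -0.43; 4.8 + 5.23 = 10.03.

[-0.43, 10.03]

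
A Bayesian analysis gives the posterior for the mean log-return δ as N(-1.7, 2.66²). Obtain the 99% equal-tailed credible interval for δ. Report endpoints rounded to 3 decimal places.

The posterior is symmetric, so the 99% equal-tailed interval is δ = -1.7 ± z·2.66 with z = 2.576.
Half-width: 2.576 × 2.66 = 6.852.
-1.7 − 6.852 = -8.552; -1.7 + 6.852 = 5.152.

[-8.552, 5.152]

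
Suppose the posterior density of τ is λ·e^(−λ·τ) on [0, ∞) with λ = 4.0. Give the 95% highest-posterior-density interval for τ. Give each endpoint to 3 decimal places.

The exponential density is strictly decreasing on [0, ∞), so the HPD interval is anchored at 0: [0, q] with P(τ ≤ q) = 0.95.
q = −ln(1 − 0.95) / 4.0 = 2.9957 / 4.0 = 0.749.

[0.000, 0.749]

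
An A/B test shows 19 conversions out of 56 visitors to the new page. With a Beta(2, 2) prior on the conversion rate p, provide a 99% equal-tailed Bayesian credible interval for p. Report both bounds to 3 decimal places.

[0.204, 0.514]

Posterior: Beta(2+19, 2+37) = Beta(21, 39).
Equal-tailed 99% interval: the 0.005 and 0.995 quantiles of Beta(21, 39).
Posterior mean ≈ 0.350, SD ≈ 0.061; a Normal approximation gives roughly [0.193, 0.507].
Exact: F⁻¹(0.005) = 0.204; F⁻¹(0.995) = 0.514.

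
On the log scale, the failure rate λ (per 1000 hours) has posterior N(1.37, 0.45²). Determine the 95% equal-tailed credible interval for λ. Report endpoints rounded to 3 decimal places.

[1.629, 9.507]

On the log scale the 95% interval is 1.37 ± 1.960 × 0.45 = [0.4880, 2.2520].
Exponentiate: [e^0.4880, e^2.2520] = [1.629, 9.507].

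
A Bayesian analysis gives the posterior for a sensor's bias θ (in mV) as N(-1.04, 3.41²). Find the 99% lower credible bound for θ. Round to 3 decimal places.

Need L with P(θ ≥ L) = 0.99: L = -1.04 − z_{0.01}·3.41.
z = 2.326; L = -1.04 − 2.326 × 3.41 = -8.973.

-8.973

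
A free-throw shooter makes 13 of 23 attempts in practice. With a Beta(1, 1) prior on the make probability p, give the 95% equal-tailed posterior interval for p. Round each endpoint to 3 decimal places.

Posterior: Beta(1+13, 1+10) = Beta(14, 11).
Equal-tailed 95% interval: the 0.025 and 0.975 quantiles of Beta(14, 11).
Posterior mean ≈ 0.560, SD ≈ 0.097; a Normal approximation gives roughly [0.369, 0.751].
Exact: F⁻¹(0.025) = 0.366; F⁻¹(0.975) = 0.744.

[0.366, 0.744]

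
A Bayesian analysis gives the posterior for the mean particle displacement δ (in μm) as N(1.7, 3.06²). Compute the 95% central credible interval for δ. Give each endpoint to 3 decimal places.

The posterior is symmetric, so the 95% equal-tailed interval is δ = 1.7 ± z·3.06 with z = 1.960.
Half-width: 1.960 × 3.06 = 5.997.
1.7 − 5.997 = -4.297; 1.7 + 5.997 = 7.697.

[-4.297, 7.697]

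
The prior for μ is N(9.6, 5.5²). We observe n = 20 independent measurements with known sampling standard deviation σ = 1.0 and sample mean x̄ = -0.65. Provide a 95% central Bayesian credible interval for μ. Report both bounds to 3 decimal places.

Posterior precision = 1/5.5² + 20/1.0² = 0.0331 + 20.0000 = 20.0331, so posterior SD = 0.2234.
Posterior mean = (9.6/5.5² + 20·-0.65/1.0²) / 20.0331 = -0.6331.
Interval: -0.6331 ± 1.960 × 0.2234 → [-1.071, -0.195].

[-1.071, -0.195]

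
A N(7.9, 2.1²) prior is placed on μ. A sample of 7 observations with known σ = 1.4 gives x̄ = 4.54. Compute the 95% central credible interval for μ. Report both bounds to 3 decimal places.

[3.735, 5.746]

Posterior precision = 1/2.1² + 7/1.4² = 0.2268 + 3.5714 = 3.7982, so posterior SD = 0.5131.
Posterior mean = (7.9/2.1² + 7·4.54/1.4²) / 3.7982 = 4.7406.
Interval: 4.7406 ± 1.960 × 0.5131 → [3.735, 5.746].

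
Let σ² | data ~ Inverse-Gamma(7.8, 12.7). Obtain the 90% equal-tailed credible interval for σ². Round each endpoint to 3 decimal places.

Inverse-Gamma(7.8, 12.7) quantiles: F⁻¹(0.05) and F⁻¹(0.95).
Equivalently, 1/σ² ~ Gamma(7.8, rate = 12.7); invert its 0.95 and 0.05 quantiles.
Posterior mean ≈ 1.868, SD ≈ 0.775; a Normal approximation gives roughly [0.592, 3.143].
Exact: lower = 0.985; upper = 3.307.

[0.985, 3.307]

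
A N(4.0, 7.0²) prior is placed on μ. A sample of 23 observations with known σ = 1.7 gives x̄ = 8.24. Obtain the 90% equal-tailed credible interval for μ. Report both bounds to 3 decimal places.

[7.647, 8.811]

Posterior precision = 1/7.0² + 23/1.7² = 0.0204 + 7.9585 = 7.9789, so posterior SD = 0.3540.
Posterior mean = (4.0/7.0² + 23·8.24/1.7²) / 7.9789 = 8.2292.
Interval: 8.2292 ± 1.645 × 0.3540 → [7.647, 8.811].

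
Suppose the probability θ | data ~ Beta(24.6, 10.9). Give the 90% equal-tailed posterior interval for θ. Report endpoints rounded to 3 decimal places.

Posterior: Beta(24.6, 10.9).
Equal-tailed 90% interval: the 0.05 and 0.95 quantiles of Beta(24.6, 10.9).
Posterior mean ≈ 0.693, SD ≈ 0.076; a Normal approximation gives roughly [0.567, 0.819].
Exact: F⁻¹(0.05) = 0.561; F⁻¹(0.95) = 0.812.

[0.561, 0.812]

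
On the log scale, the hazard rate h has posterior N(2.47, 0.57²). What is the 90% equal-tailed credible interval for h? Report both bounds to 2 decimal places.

On the log scale the 90% interval is 2.47 ± 1.645 × 0.57 = [1.5324, 3.4076].
Exponentiate: [e^1.5324, e^3.4076] = [4.63, 30.19].

[4.63, 30.19]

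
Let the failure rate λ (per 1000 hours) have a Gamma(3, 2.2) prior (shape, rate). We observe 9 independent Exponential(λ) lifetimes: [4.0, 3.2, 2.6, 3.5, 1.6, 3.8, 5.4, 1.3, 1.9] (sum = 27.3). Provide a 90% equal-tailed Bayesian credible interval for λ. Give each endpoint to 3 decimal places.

[0.235, 0.617]

Posterior: Gamma(3+9, 2.2+27.3) = Gamma(12, 29.5) (shape, rate).
Equal-tailed 90% interval: Gamma(12, 29.5) quantiles at 0.05 and 0.95.
Posterior mean ≈ 0.407, SD ≈ 0.117; a Normal approximation gives roughly [0.214, 0.600].
Exact: lower = 0.235; upper = 0.617.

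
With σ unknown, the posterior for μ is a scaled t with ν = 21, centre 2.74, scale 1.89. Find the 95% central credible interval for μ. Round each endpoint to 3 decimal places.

[-1.190, 6.670]

The t_21 distribution is symmetric; the 95% interval is 2.74 ± t·1.89 with t_{0.975,21} = 2.080.
Half-width: 2.080 × 1.89 = 3.930.
2.74 − 3.930 = -1.190; 2.74 + 3.930 = 6.670.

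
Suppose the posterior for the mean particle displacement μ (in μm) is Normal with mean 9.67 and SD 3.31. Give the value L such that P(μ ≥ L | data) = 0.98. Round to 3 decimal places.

2.872

Need L with P(μ ≥ L) = 0.98: L = 9.67 − z_{0.02}·3.31.
z = 2.054; L = 9.67 − 2.054 × 3.31 = 2.872.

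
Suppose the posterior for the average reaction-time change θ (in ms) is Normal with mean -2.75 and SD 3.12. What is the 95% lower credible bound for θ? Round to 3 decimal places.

Need L with P(θ ≥ L) = 0.95: L = -2.75 − z_{0.05}·3.12.
z = 1.645; L = -2.75 − 1.645 × 3.12 = -7.882.

-7.882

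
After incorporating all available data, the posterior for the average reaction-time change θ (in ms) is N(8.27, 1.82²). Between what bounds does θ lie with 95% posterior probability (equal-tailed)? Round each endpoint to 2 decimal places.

[4.70, 11.84]

The posterior is symmetric, so the 95% equal-tailed interval is θ = 8.27 ± z·1.82 with z = 1.960.
Half-width: 1.960 × 1.82 = 3.57.
8.27 − 3.57 = 4.70; 8.27 + 3.57 = 11.84.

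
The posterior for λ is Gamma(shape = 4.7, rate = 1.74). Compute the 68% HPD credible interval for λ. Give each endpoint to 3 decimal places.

[1.191, 3.457]

The posterior is unimodal and skewed, so the HPD interval has equal density at both endpoints and is the shortest 68% interval.
Solving f(1.191) = f(3.457) with F(3.457) − F(1.191) = 0.68 gives [1.191, 3.457].
For comparison, the equal-tailed interval is [1.505, 3.895]; the HPD is narrower and shifted toward the mode.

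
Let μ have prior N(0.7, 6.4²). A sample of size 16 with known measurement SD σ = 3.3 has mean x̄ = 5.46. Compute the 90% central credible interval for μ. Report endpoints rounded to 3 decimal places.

Posterior precision = 1/6.4² + 16/3.3² = 0.0244 + 1.4692 = 1.4937, so posterior SD = 0.8182.
Posterior mean = (0.7/6.4² + 16·5.46/3.3²) / 1.4937 = 5.3822.
Interval: 5.3822 ± 1.645 × 0.8182 → [4.036, 6.728].

[4.036, 6.728]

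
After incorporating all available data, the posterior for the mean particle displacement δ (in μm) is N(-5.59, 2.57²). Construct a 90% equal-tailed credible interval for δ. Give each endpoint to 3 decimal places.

The posterior is symmetric, so the 90% equal-tailed interval is δ = -5.59 ± z·2.57 with z = 1.645.
Half-width: 1.645 × 2.57 = 4.227.
-5.59 − 4.227 = -9.817; -5.59 + 4.227 = -1.363.

[-9.817, -1.363]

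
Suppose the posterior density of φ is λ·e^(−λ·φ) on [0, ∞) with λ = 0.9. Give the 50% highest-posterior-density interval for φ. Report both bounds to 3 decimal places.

[0.000, 0.770]

The exponential density is strictly decreasing on [0, ∞), so the HPD interval is anchored at 0: [0, q] with P(φ ≤ q) = 0.50.
q = −ln(1 − 0.50) / 0.9 = 0.6931 / 0.9 = 0.770.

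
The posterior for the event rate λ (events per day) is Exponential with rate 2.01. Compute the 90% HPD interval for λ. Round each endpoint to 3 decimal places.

[0.000, 1.146]

The exponential density is strictly decreasing on [0, ∞), so the HPD interval is anchored at 0: [0, q] with P(λ ≤ q) = 0.90.
q = −ln(1 − 0.90) / 2.01 = 2.3026 / 2.01 = 1.146.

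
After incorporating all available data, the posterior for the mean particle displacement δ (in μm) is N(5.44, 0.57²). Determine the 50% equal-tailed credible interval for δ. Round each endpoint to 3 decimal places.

[5.056, 5.824]

The posterior is symmetric, so the 50% equal-tailed interval is δ = 5.44 ± z·0.57 with z = 0.674.
Half-width: 0.674 × 0.57 = 0.384.
5.44 − 0.384 = 5.056; 5.44 + 0.384 = 5.824.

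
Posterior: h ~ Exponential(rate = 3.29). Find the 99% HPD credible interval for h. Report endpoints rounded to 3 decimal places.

[0.000, 1.400]

The exponential density is strictly decreasing on [0, ∞), so the HPD interval is anchored at 0: [0, q] with P(h ≤ q) = 0.99.
q = −ln(1 − 0.99) / 3.29 = 4.6052 / 3.29 = 1.400.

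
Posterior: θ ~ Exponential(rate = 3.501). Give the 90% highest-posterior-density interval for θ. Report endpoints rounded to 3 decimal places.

[0.000, 0.658]

The exponential density is strictly decreasing on [0, ∞), so the HPD interval is anchored at 0: [0, q] with P(θ ≤ q) = 0.90.
q = −ln(1 − 0.90) / 3.501 = 2.3026 / 3.501 = 0.658.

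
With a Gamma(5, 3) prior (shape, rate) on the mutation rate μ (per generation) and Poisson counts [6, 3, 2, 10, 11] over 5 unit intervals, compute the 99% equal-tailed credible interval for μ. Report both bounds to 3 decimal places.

Posterior: Gamma(5+32, 3+5) = Gamma(37, 8) (shape, rate).
Equal-tailed 99% interval: Gamma(37, 8) quantiles at 0.005 and 0.995.
Posterior mean ≈ 4.625, SD ≈ 0.760; a Normal approximation gives roughly [2.666, 6.584].
Exact: lower = 2.901; upper = 6.817.

[2.901, 6.817]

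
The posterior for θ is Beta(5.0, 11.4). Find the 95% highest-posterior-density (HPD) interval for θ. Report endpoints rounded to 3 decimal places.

[0.101, 0.521]

The posterior is unimodal and skewed, so the HPD interval has equal density at both endpoints and is the shortest 95% interval.
Solving f(0.101) = f(0.521) with F(0.521) − F(0.101) = 0.95 gives [0.101, 0.521].
For comparison, the equal-tailed interval is [0.115, 0.540]; the HPD is narrower and shifted toward the mode.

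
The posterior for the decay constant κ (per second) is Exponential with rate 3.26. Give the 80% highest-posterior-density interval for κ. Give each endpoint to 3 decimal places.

The exponential density is strictly decreasing on [0, ∞), so the HPD interval is anchored at 0: [0, q] with P(κ ≤ q) = 0.80.
q = −ln(1 − 0.80) / 3.26 = 1.6094 / 3.26 = 0.494.

[0.000, 0.494]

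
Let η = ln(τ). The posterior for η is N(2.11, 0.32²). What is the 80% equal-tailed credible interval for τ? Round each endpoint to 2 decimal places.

On the log scale the 80% interval is 2.11 ± 1.282 × 0.32 = [1.6999, 2.5201].
Exponentiate: [e^1.6999, e^2.5201] = [5.47, 12.43].

[5.47, 12.43]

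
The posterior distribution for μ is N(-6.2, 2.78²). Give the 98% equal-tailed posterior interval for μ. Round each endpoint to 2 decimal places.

The posterior is symmetric, so the 98% equal-tailed interval is μ = -6.2 ± z·2.78 with z = 2.326.
Half-width: 2.326 × 2.78 = 6.47.
-6.2 − 6.47 = -12.67; -6.2 + 6.47 = 0.27.

[-12.67, 0.27]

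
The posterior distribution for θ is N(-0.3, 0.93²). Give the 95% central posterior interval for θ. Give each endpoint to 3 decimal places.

[-2.123, 1.523]

The posterior is symmetric, so the 95% equal-tailed interval is θ = -0.3 ± z·0.93 with z = 1.960.
Half-width: 1.960 × 0.93 = 1.823.
-0.3 − 1.823 = -2.123; -0.3 + 1.823 = 1.523.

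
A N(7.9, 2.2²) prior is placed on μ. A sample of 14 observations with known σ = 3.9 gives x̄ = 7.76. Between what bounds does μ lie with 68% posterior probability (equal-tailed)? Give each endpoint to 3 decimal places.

[6.849, 8.722]

Posterior precision = 1/2.2² + 14/3.9² = 0.2066 + 0.9204 = 1.1271, so posterior SD = 0.9419.
Posterior mean = (7.9/2.2² + 14·7.76/3.9²) / 1.1271 = 7.7857.
Interval: 7.7857 ± 0.994 × 0.9419 → [6.849, 8.722].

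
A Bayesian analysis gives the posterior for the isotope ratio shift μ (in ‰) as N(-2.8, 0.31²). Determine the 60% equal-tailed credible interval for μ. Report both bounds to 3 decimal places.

[-3.061, -2.539]

The posterior is symmetric, so the 60% equal-tailed interval is μ = -2.8 ± z·0.31 with z = 0.842.
Half-width: 0.842 × 0.31 = 0.261.
-2.8 − 0.261 = -3.061; -2.8 + 0.261 = -2.539.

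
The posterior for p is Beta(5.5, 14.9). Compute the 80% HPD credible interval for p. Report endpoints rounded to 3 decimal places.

The posterior is unimodal and skewed, so the HPD interval has equal density at both endpoints and is the shortest 80% interval.
Solving f(0.136) = f(0.381) with F(0.381) − F(0.136) = 0.80 gives [0.136, 0.381].
For comparison, the equal-tailed interval is [0.151, 0.399]; the HPD is narrower and shifted toward the mode.

[0.136, 0.381]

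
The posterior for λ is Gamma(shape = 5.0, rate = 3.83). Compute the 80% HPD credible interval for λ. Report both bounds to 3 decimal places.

[0.501, 1.884]

The posterior is unimodal and skewed, so the HPD interval has equal density at both endpoints and is the shortest 80% interval.
Solving f(0.501) = f(1.884) with F(1.884) − F(0.501) = 0.80 gives [0.501, 1.884].
For comparison, the equal-tailed interval is [0.635, 2.087]; the HPD is narrower and shifted toward the mode.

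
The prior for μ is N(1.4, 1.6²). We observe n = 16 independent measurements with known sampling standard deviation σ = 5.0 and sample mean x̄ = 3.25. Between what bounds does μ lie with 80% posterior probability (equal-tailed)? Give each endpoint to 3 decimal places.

Posterior precision = 1/1.6² + 16/5.0² = 0.3906 + 0.6400 = 1.0306, so posterior SD = 0.9850.
Posterior mean = (1.4/1.6² + 16·3.25/5.0²) / 1.0306 = 2.5488.
Interval: 2.5488 ± 1.282 × 0.9850 → [1.286, 3.811].

[1.286, 3.811]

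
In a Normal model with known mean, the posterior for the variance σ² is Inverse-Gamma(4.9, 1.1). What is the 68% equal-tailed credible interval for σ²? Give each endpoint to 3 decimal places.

Inverse-Gamma(4.9, 1.1) quantiles: F⁻¹(0.16) and F⁻¹(0.84).
Equivalently, 1/σ² ~ Gamma(4.9, rate = 1.1); invert its 0.84 and 0.16 quantiles.
Posterior mean ≈ 0.282, SD ≈ 0.166; a Normal approximation gives roughly [0.117, 0.447].
Exact: lower = 0.157; upper = 0.397.

[0.157, 0.397]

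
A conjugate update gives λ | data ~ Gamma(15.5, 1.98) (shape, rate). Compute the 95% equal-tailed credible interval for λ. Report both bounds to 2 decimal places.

Posterior: Gamma(shape 15.5, rate 1.98).
Equal-tailed 95% interval: Gamma(15.5, 1.98) quantiles at 0.025 and 0.975.
Posterior mean ≈ 7.83, SD ≈ 1.99; a Normal approximation gives roughly [3.93, 11.73].
Exact: lower = 4.43; upper = 12.18.

[4.43, 12.18]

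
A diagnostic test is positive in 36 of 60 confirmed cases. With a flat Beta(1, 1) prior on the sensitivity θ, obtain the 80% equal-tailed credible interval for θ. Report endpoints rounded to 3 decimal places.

[0.516, 0.676]

Posterior: Beta(1+36, 1+24) = Beta(37, 25).
Equal-tailed 80% interval: the 0.1 and 0.9 quantiles of Beta(37, 25).
Posterior mean ≈ 0.597, SD ≈ 0.062; a Normal approximation gives roughly [0.518, 0.676].
Exact: F⁻¹(0.1) = 0.516; F⁻¹(0.9) = 0.676.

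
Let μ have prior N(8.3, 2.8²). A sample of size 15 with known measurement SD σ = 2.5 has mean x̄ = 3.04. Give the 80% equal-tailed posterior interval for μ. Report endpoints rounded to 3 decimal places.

[2.499, 4.112]

Posterior precision = 1/2.8² + 15/2.5² = 0.1276 + 2.4000 = 2.5276, so posterior SD = 0.6290.
Posterior mean = (8.3/2.8² + 15·3.04/2.5²) / 2.5276 = 3.3054.
Interval: 3.3054 ± 1.282 × 0.6290 → [2.499, 4.112].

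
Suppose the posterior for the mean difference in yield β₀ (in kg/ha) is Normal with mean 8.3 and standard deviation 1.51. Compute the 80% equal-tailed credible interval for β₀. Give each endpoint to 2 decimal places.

The posterior is symmetric, so the 80% equal-tailed interval is β₀ = 8.3 ± z·1.51 with z = 1.282.
Half-width: 1.282 × 1.51 = 1.94.
8.3 − 1.94 = 6.36; 8.3 + 1.94 = 10.24.

[6.36, 10.24]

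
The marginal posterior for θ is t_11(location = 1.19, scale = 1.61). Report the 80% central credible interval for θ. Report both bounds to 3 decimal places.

The t_11 distribution is symmetric; the 80% interval is 1.19 ± t·1.61 with t_{0.9,11} = 1.363.
Half-width: 1.363 × 1.61 = 2.195.
1.19 − 2.195 = -1.005; 1.19 + 2.195 = 3.385.

[-1.005, 3.385]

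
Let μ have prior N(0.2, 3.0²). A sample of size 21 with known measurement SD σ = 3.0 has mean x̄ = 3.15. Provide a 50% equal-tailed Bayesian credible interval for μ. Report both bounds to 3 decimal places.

Posterior precision = 1/3.0² + 21/3.0² = 0.1111 + 2.3333 = 2.4444, so posterior SD = 0.6396.
Posterior mean = (0.2/3.0² + 21·3.15/3.0²) / 2.4444 = 3.0159.
Interval: 3.0159 ± 0.674 × 0.6396 → [2.585, 3.447].

[2.585, 3.447]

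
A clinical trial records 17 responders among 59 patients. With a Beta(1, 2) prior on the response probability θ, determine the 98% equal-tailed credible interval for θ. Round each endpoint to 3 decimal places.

Posterior: Beta(1+17, 2+42) = Beta(18, 44).
Equal-tailed 98% interval: the 0.01 and 0.99 quantiles of Beta(18, 44).
Posterior mean ≈ 0.290, SD ≈ 0.057; a Normal approximation gives roughly [0.157, 0.423].
Exact: F⁻¹(0.01) = 0.169; F⁻¹(0.99) = 0.432.

[0.169, 0.432]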